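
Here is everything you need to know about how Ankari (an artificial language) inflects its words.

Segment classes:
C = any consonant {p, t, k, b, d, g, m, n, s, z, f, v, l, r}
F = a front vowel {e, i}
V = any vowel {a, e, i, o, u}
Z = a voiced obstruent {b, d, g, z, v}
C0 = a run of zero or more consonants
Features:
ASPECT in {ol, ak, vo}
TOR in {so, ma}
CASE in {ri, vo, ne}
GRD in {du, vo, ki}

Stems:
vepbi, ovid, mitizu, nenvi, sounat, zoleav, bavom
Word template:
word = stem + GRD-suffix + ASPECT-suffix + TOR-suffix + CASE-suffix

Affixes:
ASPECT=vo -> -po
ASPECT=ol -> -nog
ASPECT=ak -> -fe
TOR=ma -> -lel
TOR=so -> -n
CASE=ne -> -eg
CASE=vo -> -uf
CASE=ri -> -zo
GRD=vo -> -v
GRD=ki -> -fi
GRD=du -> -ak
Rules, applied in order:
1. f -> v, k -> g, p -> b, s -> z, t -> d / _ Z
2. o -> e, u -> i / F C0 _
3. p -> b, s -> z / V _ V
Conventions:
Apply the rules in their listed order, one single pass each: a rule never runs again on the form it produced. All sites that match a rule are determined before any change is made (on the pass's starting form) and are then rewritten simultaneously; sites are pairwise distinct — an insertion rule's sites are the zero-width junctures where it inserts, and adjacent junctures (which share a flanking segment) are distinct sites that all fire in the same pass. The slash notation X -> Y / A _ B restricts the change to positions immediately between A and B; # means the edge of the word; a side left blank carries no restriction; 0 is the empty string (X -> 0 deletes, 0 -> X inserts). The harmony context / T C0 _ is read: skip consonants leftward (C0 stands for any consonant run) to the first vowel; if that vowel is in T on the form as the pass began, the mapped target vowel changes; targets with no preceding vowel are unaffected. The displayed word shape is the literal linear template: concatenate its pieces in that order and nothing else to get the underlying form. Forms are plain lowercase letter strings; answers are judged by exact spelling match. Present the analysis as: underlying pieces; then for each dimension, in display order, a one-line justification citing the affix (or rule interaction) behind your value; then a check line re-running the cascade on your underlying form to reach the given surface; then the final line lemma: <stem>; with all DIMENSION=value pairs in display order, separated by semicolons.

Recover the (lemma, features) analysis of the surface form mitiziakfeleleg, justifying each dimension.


underlying: mitizu-ak-fe-lel-eg
ASPECT=ak - signalled by the affix -fe
TOR=ma - signalled by the affix -lel
CASE=ne - signalled by the affix -eg
GRD=du - signalled by the affix -ak
check: mitizuakfeleleg -> mitizuakfeleleg -> mitiziakfeleleg -> mitiziakfeleleg
lemma: mitizu; ASPECT=ak; TOR=ma; CASE=ne; GRD=du


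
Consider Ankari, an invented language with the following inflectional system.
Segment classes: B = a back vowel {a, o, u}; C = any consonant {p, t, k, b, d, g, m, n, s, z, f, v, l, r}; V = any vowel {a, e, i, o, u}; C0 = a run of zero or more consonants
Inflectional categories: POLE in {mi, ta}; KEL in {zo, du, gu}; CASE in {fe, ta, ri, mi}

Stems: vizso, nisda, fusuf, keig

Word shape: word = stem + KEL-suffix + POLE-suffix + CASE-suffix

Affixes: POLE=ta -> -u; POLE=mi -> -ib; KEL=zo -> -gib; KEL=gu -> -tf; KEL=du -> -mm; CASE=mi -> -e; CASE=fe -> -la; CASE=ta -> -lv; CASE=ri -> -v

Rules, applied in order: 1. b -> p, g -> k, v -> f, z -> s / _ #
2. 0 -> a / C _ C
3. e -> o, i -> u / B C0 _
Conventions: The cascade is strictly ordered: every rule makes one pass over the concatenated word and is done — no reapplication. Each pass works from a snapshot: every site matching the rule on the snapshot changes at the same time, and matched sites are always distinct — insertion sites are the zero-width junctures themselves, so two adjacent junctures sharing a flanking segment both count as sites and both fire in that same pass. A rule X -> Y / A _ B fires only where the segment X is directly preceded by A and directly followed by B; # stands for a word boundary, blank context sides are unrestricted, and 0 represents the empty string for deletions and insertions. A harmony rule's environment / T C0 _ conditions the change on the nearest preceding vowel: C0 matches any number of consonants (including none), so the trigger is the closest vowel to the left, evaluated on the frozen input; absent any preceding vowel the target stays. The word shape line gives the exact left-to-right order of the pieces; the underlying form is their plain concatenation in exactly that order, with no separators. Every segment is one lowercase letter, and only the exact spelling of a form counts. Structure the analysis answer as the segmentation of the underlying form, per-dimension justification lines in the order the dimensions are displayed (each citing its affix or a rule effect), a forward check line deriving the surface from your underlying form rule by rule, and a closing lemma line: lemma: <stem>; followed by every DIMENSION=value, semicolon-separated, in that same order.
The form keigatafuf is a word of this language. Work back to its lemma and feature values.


underlying: keig-tf-u-v
POLE=ta - signalled by the affix -u
KEL=gu - signalled by the affix -tf
CASE=ri - signalled by the affix -v
check: keigtfuv -> keigtfuf -> keigatafuf -> keigatafuf
lemma: keig; POLE=ta; KEL=gu; CASE=ri


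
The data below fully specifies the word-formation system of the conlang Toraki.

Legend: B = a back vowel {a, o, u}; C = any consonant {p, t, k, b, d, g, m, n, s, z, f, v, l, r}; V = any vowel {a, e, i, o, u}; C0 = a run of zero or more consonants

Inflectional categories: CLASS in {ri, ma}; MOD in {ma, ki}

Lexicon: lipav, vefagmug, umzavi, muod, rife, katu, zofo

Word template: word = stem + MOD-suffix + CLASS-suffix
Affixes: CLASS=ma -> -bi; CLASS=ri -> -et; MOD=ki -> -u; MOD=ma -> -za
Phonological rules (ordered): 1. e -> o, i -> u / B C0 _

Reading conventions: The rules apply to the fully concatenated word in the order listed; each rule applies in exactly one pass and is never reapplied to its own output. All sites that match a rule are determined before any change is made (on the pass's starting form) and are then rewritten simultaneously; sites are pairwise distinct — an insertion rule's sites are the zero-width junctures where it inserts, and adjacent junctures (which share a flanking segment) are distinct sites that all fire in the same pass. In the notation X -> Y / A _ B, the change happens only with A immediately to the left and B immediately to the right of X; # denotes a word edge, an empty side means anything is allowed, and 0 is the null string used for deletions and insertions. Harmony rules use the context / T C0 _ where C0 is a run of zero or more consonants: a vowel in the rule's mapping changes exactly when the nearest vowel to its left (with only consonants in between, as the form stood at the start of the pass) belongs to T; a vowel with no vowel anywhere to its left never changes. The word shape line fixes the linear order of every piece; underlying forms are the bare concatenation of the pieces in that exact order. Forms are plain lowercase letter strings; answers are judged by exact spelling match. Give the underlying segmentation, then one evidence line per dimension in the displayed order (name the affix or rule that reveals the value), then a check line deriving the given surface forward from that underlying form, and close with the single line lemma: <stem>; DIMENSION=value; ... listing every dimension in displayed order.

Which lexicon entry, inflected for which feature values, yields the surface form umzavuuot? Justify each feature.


underlying: umzavi-u-et
CLASS=ri - signalled by the affix -et
MOD=ki - signalled by the affix -u
check: umzaviuet -> umzavuuot
lemma: umzavi; CLASS=ri; MOD=ki


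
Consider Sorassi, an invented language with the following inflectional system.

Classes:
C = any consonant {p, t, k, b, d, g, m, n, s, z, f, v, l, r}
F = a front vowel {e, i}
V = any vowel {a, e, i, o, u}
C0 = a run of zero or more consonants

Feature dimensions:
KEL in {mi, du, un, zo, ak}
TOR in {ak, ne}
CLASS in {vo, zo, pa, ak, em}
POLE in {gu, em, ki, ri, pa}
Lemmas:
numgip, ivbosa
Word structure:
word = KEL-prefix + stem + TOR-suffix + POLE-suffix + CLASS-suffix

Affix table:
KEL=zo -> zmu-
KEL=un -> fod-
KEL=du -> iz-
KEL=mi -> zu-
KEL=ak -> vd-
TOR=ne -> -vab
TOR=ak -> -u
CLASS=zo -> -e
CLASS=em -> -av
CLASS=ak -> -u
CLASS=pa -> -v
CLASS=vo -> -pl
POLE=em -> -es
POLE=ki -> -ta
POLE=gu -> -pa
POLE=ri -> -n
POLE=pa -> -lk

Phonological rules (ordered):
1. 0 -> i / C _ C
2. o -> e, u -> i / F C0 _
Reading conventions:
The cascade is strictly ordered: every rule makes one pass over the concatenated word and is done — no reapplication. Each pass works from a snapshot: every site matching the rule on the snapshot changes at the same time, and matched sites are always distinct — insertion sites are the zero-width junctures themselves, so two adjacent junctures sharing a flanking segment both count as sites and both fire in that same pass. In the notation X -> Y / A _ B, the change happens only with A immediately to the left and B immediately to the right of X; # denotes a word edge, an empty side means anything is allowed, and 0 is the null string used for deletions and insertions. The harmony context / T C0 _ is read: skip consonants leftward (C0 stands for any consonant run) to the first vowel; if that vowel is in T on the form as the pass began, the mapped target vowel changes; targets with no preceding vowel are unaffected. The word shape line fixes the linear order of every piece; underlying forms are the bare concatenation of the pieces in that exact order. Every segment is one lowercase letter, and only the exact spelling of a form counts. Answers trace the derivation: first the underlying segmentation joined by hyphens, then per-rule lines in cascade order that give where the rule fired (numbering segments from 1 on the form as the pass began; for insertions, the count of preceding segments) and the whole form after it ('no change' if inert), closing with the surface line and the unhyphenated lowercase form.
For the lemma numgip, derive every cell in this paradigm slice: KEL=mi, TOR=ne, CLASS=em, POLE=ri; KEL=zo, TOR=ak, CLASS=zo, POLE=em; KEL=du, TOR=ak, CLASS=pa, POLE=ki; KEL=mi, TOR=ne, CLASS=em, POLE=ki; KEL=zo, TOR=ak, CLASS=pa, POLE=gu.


cell KEL=mi, TOR=ne, CLASS=em, POLE=ri:
underlying: zu-numgip-vab-n-av
1. 0 -> i / C _ C: inserts after position(s) 5, 8, 11: zunumigipivabinav
2. o -> e, u -> i / F C0 _: no change
surface: zunumigipivabinav

cell KEL=zo, TOR=ak, CLASS=zo, POLE=em:
underlying: zmu-numgip-u-es-e
1. 0 -> i / C _ C: inserts after position(s) 1, 6: zimunumigipuese
2. o -> e, u -> i / F C0 _: fires at position(s) 4, 12: ziminumigipiese
surface: ziminumigipiese

cell KEL=du, TOR=ak, CLASS=pa, POLE=ki:
underlying: iz-numgip-u-ta-v
1. 0 -> i / C _ C: inserts after position(s) 2, 5: izinumigiputav
2. o -> e, u -> i / F C0 _: fires at position(s) 5, 11: izinimigipitav
surface: izinimigipitav

cell KEL=mi, TOR=ne, CLASS=em, POLE=ki:
underlying: zu-numgip-vab-ta-av
1. 0 -> i / C _ C: inserts after position(s) 5, 8, 11: zunumigipivabitaav
2. o -> e, u -> i / F C0 _: no change
surface: zunumigipivabitaav

cell KEL=zo, TOR=ak, CLASS=pa, POLE=gu:
underlying: zmu-numgip-u-pa-v
1. 0 -> i / C _ C: inserts after position(s) 1, 6: zimunumigipupav
2. o -> e, u -> i / F C0 _: fires at position(s) 4, 12: ziminumigipipav
surface: ziminumigipipav


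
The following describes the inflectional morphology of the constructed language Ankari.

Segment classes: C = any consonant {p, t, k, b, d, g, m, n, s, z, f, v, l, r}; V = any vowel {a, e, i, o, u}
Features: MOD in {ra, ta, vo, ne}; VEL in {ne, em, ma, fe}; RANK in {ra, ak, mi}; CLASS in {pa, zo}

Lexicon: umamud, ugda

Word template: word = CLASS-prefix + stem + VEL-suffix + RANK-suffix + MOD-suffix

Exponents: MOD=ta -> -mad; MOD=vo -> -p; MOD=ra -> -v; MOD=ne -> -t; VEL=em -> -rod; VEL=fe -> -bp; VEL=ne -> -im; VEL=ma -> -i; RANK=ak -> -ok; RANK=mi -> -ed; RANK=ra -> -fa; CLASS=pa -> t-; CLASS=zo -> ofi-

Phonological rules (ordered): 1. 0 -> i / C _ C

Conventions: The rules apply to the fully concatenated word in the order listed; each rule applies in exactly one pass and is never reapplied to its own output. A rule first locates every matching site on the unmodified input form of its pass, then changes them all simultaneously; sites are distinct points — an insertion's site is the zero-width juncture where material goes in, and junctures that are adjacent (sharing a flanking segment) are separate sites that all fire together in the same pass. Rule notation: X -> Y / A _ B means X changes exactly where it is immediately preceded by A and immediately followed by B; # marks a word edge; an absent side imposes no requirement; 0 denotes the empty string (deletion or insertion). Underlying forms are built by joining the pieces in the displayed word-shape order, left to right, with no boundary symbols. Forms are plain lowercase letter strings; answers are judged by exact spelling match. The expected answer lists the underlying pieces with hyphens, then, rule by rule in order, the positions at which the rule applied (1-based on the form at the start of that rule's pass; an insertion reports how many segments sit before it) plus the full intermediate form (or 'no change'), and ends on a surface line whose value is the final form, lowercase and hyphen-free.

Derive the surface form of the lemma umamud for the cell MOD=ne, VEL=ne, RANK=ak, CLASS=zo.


underlying: ofi-umamud-im-ok-t
1. 0 -> i / C _ C: inserts after position(s) 13: ofiumamudimokit
surface: ofiumamudimokit


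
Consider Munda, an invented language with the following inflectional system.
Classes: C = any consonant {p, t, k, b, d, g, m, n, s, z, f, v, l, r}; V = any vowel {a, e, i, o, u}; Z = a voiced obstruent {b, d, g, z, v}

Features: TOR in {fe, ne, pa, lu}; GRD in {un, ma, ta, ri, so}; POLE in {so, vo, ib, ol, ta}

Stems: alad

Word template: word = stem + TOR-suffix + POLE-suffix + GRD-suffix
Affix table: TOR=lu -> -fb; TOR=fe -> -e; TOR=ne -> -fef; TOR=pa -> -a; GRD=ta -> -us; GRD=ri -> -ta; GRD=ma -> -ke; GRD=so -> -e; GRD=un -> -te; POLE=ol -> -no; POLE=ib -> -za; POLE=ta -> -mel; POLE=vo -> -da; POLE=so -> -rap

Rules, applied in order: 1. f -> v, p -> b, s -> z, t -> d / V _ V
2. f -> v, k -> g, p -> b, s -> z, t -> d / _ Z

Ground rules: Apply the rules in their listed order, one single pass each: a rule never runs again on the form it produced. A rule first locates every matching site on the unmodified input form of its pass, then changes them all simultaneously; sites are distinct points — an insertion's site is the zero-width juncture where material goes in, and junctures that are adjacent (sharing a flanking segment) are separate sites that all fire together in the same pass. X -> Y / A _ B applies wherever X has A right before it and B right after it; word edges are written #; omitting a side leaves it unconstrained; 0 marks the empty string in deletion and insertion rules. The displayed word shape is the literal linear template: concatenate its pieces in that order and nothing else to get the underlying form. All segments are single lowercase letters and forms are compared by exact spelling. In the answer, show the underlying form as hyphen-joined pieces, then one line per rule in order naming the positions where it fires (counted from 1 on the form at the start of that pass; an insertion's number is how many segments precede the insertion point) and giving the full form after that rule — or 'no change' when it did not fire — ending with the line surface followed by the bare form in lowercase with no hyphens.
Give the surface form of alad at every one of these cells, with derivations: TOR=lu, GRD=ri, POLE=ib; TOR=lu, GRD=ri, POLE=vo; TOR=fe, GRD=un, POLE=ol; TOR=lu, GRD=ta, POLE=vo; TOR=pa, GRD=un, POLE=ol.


cell TOR=lu, GRD=ri, POLE=ib:
underlying: alad-fb-za-ta
1. f -> v, p -> b, s -> z, t -> d / V _ V: fires at position(s) 9: aladfbzada
2. f -> v, k -> g, p -> b, s -> z, t -> d / _ Z: fires at position(s) 5: aladvbzada
surface: aladvbzada

cell TOR=lu, GRD=ri, POLE=vo:
underlying: alad-fb-da-ta
1. f -> v, p -> b, s -> z, t -> d / V _ V: fires at position(s) 9: aladfbdada
2. f -> v, k -> g, p -> b, s -> z, t -> d / _ Z: fires at position(s) 5: aladvbdada
surface: aladvbdada

cell TOR=fe, GRD=un, POLE=ol:
underlying: alad-e-no-te
1. f -> v, p -> b, s -> z, t -> d / V _ V: fires at position(s) 8: aladenode
2. f -> v, k -> g, p -> b, s -> z, t -> d / _ Z: no change
surface: aladenode

cell TOR=lu, GRD=ta, POLE=vo:
underlying: alad-fb-da-us
1. f -> v, p -> b, s -> z, t -> d / V _ V: no change
2. f -> v, k -> g, p -> b, s -> z, t -> d / _ Z: fires at position(s) 5: aladvbdaus
surface: aladvbdaus

cell TOR=pa, GRD=un, POLE=ol:
underlying: alad-a-no-te
1. f -> v, p -> b, s -> z, t -> d / V _ V: fires at position(s) 8: aladanode
2. f -> v, k -> g, p -> b, s -> z, t -> d / _ Z: no change
surface: aladanode


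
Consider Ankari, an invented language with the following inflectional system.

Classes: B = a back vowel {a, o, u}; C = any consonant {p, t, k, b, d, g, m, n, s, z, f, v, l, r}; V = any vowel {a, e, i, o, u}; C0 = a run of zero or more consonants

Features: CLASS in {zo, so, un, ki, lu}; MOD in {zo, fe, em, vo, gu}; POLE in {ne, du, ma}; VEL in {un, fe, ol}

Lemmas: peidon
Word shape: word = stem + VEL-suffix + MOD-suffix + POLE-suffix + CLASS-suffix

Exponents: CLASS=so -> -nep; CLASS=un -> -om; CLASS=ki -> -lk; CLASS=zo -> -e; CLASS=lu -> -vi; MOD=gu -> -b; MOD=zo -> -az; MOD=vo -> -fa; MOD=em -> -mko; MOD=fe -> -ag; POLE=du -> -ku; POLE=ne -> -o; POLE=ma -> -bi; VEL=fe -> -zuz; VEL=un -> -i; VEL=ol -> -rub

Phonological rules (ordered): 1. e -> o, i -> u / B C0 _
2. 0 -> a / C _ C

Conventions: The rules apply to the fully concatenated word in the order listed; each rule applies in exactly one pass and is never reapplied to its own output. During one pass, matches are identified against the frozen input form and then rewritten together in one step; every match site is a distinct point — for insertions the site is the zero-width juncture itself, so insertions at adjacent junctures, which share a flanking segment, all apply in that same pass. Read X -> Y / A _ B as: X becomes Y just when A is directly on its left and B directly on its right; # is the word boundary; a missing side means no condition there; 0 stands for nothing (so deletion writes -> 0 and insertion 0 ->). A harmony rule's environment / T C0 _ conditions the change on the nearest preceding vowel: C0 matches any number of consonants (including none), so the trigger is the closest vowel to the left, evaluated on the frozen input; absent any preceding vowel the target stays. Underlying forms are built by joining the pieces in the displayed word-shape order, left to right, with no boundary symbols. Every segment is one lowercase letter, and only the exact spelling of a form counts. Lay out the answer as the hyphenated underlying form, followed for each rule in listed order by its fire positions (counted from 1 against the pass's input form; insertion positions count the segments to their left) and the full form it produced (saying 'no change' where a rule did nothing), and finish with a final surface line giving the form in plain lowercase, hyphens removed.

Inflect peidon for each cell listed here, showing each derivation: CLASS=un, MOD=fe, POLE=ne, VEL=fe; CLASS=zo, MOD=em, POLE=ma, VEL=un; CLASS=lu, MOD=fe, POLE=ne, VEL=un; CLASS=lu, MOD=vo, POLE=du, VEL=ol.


cell CLASS=un, MOD=fe, POLE=ne, VEL=fe:
underlying: peidon-zuz-ag-o-om
1. e -> o, i -> u / B C0 _: no change
2. 0 -> a / C _ C: inserts after position(s) 6: peidonazuzagoom
surface: peidonazuzagoom

cell CLASS=zo, MOD=em, POLE=ma, VEL=un:
underlying: peidon-i-mko-bi-e
1. e -> o, i -> u / B C0 _: fires at position(s) 7, 12: peidonumkobue
2. 0 -> a / C _ C: inserts after position(s) 8: peidonumakobue
surface: peidonumakobue

cell CLASS=lu, MOD=fe, POLE=ne, VEL=un:
underlying: peidon-i-ag-o-vi
1. e -> o, i -> u / B C0 _: fires at position(s) 7, 12: peidonuagovu
2. 0 -> a / C _ C: no change
surface: peidonuagovu

cell CLASS=lu, MOD=vo, POLE=du, VEL=ol:
underlying: peidon-rub-fa-ku-vi
1. e -> o, i -> u / B C0 _: fires at position(s) 15: peidonrubfakuvu
2. 0 -> a / C _ C: inserts after position(s) 6, 9: peidonarubafakuvu
surface: peidonarubafakuvu


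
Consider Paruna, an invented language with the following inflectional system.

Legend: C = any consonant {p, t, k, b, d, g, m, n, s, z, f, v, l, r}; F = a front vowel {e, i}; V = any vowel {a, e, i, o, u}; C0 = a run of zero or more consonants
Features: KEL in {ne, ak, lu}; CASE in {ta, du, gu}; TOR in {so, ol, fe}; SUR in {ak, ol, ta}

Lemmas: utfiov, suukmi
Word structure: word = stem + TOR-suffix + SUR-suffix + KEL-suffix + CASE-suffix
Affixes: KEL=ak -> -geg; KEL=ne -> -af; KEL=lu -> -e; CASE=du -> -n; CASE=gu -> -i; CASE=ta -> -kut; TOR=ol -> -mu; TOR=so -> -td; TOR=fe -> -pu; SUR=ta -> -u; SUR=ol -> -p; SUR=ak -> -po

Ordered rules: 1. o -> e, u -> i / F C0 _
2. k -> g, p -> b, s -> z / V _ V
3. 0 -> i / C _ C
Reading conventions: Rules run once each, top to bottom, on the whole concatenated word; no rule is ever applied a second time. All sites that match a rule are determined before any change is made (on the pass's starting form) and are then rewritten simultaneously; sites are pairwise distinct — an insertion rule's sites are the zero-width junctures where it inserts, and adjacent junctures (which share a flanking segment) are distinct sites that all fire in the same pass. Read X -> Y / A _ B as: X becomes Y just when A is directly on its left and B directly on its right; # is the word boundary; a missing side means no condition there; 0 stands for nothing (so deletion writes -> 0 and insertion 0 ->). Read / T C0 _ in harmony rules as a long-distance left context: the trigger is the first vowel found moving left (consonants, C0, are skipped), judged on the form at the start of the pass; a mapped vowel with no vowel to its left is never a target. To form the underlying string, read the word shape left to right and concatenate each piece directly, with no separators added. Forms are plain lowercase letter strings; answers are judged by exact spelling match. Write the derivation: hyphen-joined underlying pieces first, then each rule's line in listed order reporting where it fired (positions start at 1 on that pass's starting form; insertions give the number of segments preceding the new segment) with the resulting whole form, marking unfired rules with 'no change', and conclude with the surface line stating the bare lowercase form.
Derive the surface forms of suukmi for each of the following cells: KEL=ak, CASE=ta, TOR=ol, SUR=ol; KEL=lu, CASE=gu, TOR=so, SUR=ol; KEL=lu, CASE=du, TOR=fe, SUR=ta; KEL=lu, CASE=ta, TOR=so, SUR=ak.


cell KEL=ak, CASE=ta, TOR=ol, SUR=ol:
underlying: suukmi-mu-p-geg-kut
1. o -> e, u -> i / F C0 _: fires at position(s) 8, 14: suukmimipgegkit
2. k -> g, p -> b, s -> z / V _ V: no change
3. 0 -> i / C _ C: inserts after position(s) 4, 9, 12: suukimimipigegikit
surface: suukimimipigegikit

cell KEL=lu, CASE=gu, TOR=so, SUR=ol:
underlying: suukmi-td-p-e-i
1. o -> e, u -> i / F C0 _: no change
2. k -> g, p -> b, s -> z / V _ V: no change
3. 0 -> i / C _ C: inserts after position(s) 4, 7, 8: suukimitidipei
surface: suukimitidipei

cell KEL=lu, CASE=du, TOR=fe, SUR=ta:
underlying: suukmi-pu-u-e-n
1. o -> e, u -> i / F C0 _: fires at position(s) 8: suukmipiuen
2. k -> g, p -> b, s -> z / V _ V: fires at position(s) 7: suukmibiuen
3. 0 -> i / C _ C: inserts after position(s) 4: suukimibiuen
surface: suukimibiuen

cell KEL=lu, CASE=ta, TOR=so, SUR=ak:
underlying: suukmi-td-po-e-kut
1. o -> e, u -> i / F C0 _: fires at position(s) 10, 13: suukmitdpeekit
2. k -> g, p -> b, s -> z / V _ V: fires at position(s) 12: suukmitdpeegit
3. 0 -> i / C _ C: inserts after position(s) 4, 7, 8: suukimitidipeegit
surface: suukimitidipeegit


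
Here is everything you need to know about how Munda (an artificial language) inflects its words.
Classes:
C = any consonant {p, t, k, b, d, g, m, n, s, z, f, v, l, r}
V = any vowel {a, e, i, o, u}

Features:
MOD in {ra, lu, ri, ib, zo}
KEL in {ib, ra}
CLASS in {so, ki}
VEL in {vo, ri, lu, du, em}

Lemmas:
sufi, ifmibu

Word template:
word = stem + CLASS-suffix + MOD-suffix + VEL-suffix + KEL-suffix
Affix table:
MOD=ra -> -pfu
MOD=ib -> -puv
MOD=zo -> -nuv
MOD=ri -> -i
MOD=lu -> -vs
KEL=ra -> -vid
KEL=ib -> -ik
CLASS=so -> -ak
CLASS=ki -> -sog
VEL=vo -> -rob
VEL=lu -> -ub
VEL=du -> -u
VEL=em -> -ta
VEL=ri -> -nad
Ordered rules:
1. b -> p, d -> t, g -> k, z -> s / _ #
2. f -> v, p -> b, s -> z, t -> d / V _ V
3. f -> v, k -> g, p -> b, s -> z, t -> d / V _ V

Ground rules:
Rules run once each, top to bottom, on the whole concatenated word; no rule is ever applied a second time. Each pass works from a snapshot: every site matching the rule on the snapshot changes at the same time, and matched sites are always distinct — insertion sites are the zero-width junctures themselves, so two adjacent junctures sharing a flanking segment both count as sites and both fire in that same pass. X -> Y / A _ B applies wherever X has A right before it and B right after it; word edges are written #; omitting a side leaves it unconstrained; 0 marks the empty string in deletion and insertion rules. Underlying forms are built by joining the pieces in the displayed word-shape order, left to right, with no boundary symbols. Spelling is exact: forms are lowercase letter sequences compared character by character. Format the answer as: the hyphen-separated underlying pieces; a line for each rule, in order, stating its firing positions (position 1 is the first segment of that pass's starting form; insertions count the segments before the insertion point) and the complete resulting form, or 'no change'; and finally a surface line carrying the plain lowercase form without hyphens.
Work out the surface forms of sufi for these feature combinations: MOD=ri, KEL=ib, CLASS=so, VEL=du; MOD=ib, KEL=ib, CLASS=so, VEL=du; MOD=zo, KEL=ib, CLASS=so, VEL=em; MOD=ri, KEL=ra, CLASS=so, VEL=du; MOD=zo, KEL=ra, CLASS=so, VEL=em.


cell MOD=ri, KEL=ib, CLASS=so, VEL=du:
underlying: sufi-ak-i-u-ik
1. b -> p, d -> t, g -> k, z -> s / _ #: no change
2. f -> v, p -> b, s -> z, t -> d / V _ V: fires at position(s) 3: suviakiuik
3. f -> v, k -> g, p -> b, s -> z, t -> d / V _ V: fires at position(s) 6: suviagiuik
surface: suviagiuik

cell MOD=ib, KEL=ib, CLASS=so, VEL=du:
underlying: sufi-ak-puv-u-ik
1. b -> p, d -> t, g -> k, z -> s / _ #: no change
2. f -> v, p -> b, s -> z, t -> d / V _ V: fires at position(s) 3: suviakpuvuik
3. f -> v, k -> g, p -> b, s -> z, t -> d / V _ V: no change
surface: suviakpuvuik

cell MOD=zo, KEL=ib, CLASS=so, VEL=em:
underlying: sufi-ak-nuv-ta-ik
1. b -> p, d -> t, g -> k, z -> s / _ #: no change
2. f -> v, p -> b, s -> z, t -> d / V _ V: fires at position(s) 3: suviaknuvtaik
3. f -> v, k -> g, p -> b, s -> z, t -> d / V _ V: no change
surface: suviaknuvtaik

cell MOD=ri, KEL=ra, CLASS=so, VEL=du:
underlying: sufi-ak-i-u-vid
1. b -> p, d -> t, g -> k, z -> s / _ #: fires at position(s) 11: sufiakiuvit
2. f -> v, p -> b, s -> z, t -> d / V _ V: fires at position(s) 3: suviakiuvit
3. f -> v, k -> g, p -> b, s -> z, t -> d / V _ V: fires at position(s) 6: suviagiuvit
surface: suviagiuvit

cell MOD=zo, KEL=ra, CLASS=so, VEL=em:
underlying: sufi-ak-nuv-ta-vid
1. b -> p, d -> t, g -> k, z -> s / _ #: fires at position(s) 14: sufiaknuvtavit
2. f -> v, p -> b, s -> z, t -> d / V _ V: fires at position(s) 3: suviaknuvtavit
3. f -> v, k -> g, p -> b, s -> z, t -> d / V _ V: no change
surface: suviaknuvtavit


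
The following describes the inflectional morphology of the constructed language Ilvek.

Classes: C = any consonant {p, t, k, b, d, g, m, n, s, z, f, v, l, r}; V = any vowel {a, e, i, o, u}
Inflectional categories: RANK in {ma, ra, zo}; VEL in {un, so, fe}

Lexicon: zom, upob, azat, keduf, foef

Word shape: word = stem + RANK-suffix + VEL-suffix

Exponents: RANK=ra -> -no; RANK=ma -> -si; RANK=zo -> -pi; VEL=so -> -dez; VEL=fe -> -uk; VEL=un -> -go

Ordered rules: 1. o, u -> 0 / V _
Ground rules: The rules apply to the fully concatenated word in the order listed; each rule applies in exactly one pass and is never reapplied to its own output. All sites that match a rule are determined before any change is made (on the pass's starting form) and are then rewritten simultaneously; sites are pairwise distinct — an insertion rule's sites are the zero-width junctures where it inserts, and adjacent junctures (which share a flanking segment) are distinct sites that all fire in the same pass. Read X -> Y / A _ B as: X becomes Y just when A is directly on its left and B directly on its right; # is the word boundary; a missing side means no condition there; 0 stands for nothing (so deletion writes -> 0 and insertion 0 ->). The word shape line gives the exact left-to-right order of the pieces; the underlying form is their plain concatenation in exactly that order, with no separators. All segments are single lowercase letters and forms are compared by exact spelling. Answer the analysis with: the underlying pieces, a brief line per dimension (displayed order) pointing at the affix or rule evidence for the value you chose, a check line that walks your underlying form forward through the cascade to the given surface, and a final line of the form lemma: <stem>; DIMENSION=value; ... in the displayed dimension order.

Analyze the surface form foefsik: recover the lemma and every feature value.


underlying: foef-si-uk
RANK=ma - signalled by the affix -si
VEL=fe - signalled by the affix -uk
check: foefsiuk -> foefsik
lemma: foef; RANK=ma; VEL=fe


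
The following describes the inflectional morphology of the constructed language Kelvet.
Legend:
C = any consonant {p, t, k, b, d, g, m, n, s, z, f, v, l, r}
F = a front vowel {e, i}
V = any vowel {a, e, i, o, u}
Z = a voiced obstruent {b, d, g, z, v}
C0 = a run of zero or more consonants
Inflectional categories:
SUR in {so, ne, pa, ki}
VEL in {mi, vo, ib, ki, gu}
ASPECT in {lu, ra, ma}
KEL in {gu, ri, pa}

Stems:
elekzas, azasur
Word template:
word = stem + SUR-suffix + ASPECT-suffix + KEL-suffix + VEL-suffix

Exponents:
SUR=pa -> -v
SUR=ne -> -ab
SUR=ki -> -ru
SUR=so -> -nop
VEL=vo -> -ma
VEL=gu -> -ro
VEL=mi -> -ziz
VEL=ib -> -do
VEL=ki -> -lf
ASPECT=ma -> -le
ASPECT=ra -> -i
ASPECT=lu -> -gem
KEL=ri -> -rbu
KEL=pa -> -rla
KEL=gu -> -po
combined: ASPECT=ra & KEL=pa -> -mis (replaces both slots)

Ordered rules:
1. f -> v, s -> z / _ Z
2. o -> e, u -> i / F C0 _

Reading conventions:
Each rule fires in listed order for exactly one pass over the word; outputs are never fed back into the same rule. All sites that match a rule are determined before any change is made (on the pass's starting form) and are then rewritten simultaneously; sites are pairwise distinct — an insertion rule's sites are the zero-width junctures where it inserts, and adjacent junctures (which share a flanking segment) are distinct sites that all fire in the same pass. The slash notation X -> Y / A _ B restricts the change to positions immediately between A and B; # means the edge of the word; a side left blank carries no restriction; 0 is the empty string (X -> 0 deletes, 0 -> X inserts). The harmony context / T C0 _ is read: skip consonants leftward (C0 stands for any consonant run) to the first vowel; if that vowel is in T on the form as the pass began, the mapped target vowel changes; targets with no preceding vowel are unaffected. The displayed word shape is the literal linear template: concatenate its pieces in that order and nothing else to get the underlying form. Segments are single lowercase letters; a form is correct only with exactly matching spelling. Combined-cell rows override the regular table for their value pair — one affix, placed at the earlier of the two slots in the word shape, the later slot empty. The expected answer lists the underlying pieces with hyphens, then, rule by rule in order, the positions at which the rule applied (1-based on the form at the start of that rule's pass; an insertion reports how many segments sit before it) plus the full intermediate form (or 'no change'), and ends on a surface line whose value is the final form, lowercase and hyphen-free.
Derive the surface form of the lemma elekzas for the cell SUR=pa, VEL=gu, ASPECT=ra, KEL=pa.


underlying: elekzas-v-mis-ro
1. f -> v, s -> z / _ Z: fires at position(s) 7: elekzazvmisro
2. o -> e, u -> i / F C0 _: fires at position(s) 13: elekzazvmisre
surface: elekzazvmisre


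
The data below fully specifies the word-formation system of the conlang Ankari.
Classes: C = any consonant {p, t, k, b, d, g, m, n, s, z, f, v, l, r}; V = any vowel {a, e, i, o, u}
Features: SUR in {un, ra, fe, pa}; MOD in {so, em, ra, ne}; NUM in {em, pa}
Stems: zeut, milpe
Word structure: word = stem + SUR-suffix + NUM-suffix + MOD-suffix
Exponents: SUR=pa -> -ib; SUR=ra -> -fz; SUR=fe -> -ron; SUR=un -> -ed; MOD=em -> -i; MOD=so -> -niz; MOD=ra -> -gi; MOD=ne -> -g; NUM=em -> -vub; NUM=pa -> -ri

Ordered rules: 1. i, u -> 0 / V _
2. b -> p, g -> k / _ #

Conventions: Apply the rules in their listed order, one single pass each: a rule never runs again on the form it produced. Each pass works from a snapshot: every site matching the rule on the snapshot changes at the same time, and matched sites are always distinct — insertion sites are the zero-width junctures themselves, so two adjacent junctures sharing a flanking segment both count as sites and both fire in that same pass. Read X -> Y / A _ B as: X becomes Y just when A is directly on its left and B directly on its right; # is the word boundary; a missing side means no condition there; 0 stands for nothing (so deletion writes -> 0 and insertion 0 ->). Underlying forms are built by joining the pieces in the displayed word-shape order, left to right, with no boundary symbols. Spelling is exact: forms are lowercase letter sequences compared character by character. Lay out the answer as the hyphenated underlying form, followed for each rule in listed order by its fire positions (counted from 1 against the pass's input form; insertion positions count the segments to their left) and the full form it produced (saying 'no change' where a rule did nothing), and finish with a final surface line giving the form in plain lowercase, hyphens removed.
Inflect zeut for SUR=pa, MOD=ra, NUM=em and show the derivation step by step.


underlying: zeut-ib-vub-gi
1. i, u -> 0 / V _: fires at position(s) 3: zetibvubgi
2. b -> p, g -> k / _ #: no change
surface: zetibvubgi


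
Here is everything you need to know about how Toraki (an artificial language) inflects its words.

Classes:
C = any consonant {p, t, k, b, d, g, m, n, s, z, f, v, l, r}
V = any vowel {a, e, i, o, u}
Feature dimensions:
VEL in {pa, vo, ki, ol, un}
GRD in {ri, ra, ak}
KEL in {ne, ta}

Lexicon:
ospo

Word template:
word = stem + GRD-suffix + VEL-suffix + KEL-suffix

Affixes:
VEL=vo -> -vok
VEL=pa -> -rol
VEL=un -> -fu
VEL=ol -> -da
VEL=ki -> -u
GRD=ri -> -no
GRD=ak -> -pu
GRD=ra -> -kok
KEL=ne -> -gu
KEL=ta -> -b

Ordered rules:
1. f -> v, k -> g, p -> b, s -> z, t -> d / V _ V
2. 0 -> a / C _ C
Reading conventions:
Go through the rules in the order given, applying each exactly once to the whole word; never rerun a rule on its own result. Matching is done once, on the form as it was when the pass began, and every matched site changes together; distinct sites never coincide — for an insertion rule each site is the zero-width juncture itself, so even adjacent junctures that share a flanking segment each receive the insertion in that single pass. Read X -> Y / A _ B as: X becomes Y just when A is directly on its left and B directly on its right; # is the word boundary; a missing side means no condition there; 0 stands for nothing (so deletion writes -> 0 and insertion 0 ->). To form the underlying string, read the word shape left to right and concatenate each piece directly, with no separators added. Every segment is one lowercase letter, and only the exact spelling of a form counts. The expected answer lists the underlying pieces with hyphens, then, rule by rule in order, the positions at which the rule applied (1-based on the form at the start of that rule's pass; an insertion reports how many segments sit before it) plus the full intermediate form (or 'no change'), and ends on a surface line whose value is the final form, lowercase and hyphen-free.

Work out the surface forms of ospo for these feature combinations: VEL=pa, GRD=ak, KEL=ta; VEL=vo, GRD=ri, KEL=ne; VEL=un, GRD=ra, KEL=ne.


cell VEL=pa, GRD=ak, KEL=ta:
underlying: ospo-pu-rol-b
1. f -> v, k -> g, p -> b, s -> z, t -> d / V _ V: fires at position(s) 5: ospoburolb
2. 0 -> a / C _ C: inserts after position(s) 2, 9: osapoburolab
surface: osapoburolab

cell VEL=vo, GRD=ri, KEL=ne:
underlying: ospo-no-vok-gu
1. f -> v, k -> g, p -> b, s -> z, t -> d / V _ V: no change
2. 0 -> a / C _ C: inserts after position(s) 2, 9: osaponovokagu
surface: osaponovokagu

cell VEL=un, GRD=ra, KEL=ne:
underlying: ospo-kok-fu-gu
1. f -> v, k -> g, p -> b, s -> z, t -> d / V _ V: fires at position(s) 5: ospogokfugu
2. 0 -> a / C _ C: inserts after position(s) 2, 7: osapogokafugu
surface: osapogokafugu


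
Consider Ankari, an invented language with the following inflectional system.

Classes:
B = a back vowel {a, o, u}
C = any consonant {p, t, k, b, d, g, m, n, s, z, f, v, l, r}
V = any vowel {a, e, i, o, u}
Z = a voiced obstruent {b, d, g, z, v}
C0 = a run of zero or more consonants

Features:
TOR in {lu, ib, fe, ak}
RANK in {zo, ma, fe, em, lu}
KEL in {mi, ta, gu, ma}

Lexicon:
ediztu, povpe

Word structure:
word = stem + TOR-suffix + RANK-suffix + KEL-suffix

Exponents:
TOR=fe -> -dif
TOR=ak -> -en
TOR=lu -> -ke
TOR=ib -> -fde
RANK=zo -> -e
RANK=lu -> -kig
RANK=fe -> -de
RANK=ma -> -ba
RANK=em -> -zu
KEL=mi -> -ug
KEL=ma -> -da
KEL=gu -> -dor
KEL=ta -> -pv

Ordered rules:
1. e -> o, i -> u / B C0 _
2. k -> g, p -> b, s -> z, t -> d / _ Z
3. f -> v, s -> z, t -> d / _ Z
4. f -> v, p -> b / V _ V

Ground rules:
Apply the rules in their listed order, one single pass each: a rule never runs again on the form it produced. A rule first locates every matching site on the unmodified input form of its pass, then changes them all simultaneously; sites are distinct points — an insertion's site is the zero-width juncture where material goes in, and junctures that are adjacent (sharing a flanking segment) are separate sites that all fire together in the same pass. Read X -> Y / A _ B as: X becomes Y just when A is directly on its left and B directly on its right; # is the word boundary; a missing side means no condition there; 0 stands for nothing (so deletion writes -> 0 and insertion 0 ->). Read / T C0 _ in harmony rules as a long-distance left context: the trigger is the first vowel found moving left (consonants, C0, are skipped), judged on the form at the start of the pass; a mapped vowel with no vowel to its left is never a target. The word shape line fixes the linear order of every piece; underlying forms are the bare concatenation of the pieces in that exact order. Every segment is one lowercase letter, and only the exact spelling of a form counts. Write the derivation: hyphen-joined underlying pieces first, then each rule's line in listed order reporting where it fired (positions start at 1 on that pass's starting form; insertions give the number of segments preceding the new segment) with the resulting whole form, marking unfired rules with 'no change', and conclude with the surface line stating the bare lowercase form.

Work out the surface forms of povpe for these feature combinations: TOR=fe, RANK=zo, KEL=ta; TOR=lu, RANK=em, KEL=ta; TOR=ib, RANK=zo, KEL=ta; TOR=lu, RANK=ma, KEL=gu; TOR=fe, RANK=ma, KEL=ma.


cell TOR=fe, RANK=zo, KEL=ta:
underlying: povpe-dif-e-pv
1. e -> o, i -> u / B C0 _: fires at position(s) 5: povpodifepv
2. k -> g, p -> b, s -> z, t -> d / _ Z: fires at position(s) 10: povpodifebv
3. f -> v, s -> z, t -> d / _ Z: no change
4. f -> v, p -> b / V _ V: fires at position(s) 8: povpodivebv
surface: povpodivebv

cell TOR=lu, RANK=em, KEL=ta:
underlying: povpe-ke-zu-pv
1. e -> o, i -> u / B C0 _: fires at position(s) 5: povpokezupv
2. k -> g, p -> b, s -> z, t -> d / _ Z: fires at position(s) 10: povpokezubv
3. f -> v, s -> z, t -> d / _ Z: no change
4. f -> v, p -> b / V _ V: no change
surface: povpokezubv

cell TOR=ib, RANK=zo, KEL=ta:
underlying: povpe-fde-e-pv
1. e -> o, i -> u / B C0 _: fires at position(s) 5: povpofdeepv
2. k -> g, p -> b, s -> z, t -> d / _ Z: fires at position(s) 10: povpofdeebv
3. f -> v, s -> z, t -> d / _ Z: fires at position(s) 6: povpovdeebv
4. f -> v, p -> b / V _ V: no change
surface: povpovdeebv

cell TOR=lu, RANK=ma, KEL=gu:
underlying: povpe-ke-ba-dor
1. e -> o, i -> u / B C0 _: fires at position(s) 5: povpokebador
2. k -> g, p -> b, s -> z, t -> d / _ Z: no change
3. f -> v, s -> z, t -> d / _ Z: no change
4. f -> v, p -> b / V _ V: no change
surface: povpokebador

cell TOR=fe, RANK=ma, KEL=ma:
underlying: povpe-dif-ba-da
1. e -> o, i -> u / B C0 _: fires at position(s) 5: povpodifbada
2. k -> g, p -> b, s -> z, t -> d / _ Z: no change
3. f -> v, s -> z, t -> d / _ Z: fires at position(s) 8: povpodivbada
4. f -> v, p -> b / V _ V: no change
surface: povpodivbada
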